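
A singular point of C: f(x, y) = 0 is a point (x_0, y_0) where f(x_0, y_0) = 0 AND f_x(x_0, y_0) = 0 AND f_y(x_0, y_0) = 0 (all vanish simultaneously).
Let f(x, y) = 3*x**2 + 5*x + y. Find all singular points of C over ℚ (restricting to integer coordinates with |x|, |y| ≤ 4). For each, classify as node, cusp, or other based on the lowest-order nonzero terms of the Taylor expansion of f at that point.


No singular points in the scanned grid; C is smooth there.

Compute partial derivatives:
  f_x = 6*x + 5.
  f_y = 1.
f_y = 1 is a nonzero constant, so f_y never vanishes: no point (x, y) can satisfy f = f_x = f_y = 0. In particular no (x, y) ∈ {−4, ..., 4}² is singular; the curve is smooth.


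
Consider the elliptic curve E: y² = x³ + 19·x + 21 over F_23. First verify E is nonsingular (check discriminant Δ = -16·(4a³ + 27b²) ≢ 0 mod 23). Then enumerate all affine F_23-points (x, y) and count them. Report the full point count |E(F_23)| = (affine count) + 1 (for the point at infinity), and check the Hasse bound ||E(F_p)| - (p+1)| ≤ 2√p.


Affine points = {(1, 8), (1, 15), (3, 6), (3, 17), (4, 0), (6, 11), (6, 12), (8, 8), (8, 15), (9, 1), (9, 22), (13, 2), (13, 21), (14, 8), (14, 15), (15, 1), (15, 22), (17, 6), (17, 17), (18, 10), (18, 13), (20, 11), (20, 12), (22, 1), (22, 22)}; affine count = 25; |E(F_23)| = 26.

Discriminant check: Δ ∝ 4a³ + 27b² = 4·19³ + 27·21² = 4·6859 + 27·441 ≡ 13 (mod 23). Nonzero ⇒ E is nonsingular.
For each x ∈ F_23, compute rhs = x³ + 19·x + 21 mod 23, then count y ∈ F_23 with y² ≡ rhs.
  x = 0: rhs = 21, matching y values: none (0 points).
  x = 1: rhs = 18, matching y values: 8, 15 (2 points).
  x = 2: rhs = 21, matching y values: none (0 points).
  x = 3: rhs = 13, matching y values: 6, 17 (2 points).
  x = 4: rhs = 0, matching y values: 0 (1 points).
  x = 5: rhs = 11, matching y values: none (0 points).
  x = 6: rhs = 6, matching y values: 11, 12 (2 points).
  x = 7: rhs = 14, matching y values: none (0 points).
  x = 8: rhs = 18, matching y values: 8, 15 (2 points).
  x = 9: rhs = 1, matching y values: 1, 22 (2 points).
  x = 10: rhs = 15, matching y values: none (0 points).
  x = 11: rhs = 20, matching y values: none (0 points).
  x = 12: rhs = 22, matching y values: none (0 points).
  x = 13: rhs = 4, matching y values: 2, 21 (2 points).
  x = 14: rhs = 18, matching y values: 8, 15 (2 points).
  x = 15: rhs = 1, matching y values: 1, 22 (2 points).
  x = 16: rhs = 5, matching y values: none (0 points).
  x = 17: rhs = 13, matching y values: 6, 17 (2 points).
  x = 18: rhs = 8, matching y values: 10, 13 (2 points).
  x = 19: rhs = 19, matching y values: none (0 points).
  x = 20: rhs = 6, matching y values: 11, 12 (2 points).
  x = 21: rhs = 21, matching y values: none (0 points).
  x = 22: rhs = 1, matching y values: 1, 22 (2 points).
Total affine count: 25.
Full point count |E(F_23)| = 25 + 1 = 26.
Hasse bound: |26 − (23+1)| = |2| = 2 ≤ 2√23 ≈ 9.5917 ✓.


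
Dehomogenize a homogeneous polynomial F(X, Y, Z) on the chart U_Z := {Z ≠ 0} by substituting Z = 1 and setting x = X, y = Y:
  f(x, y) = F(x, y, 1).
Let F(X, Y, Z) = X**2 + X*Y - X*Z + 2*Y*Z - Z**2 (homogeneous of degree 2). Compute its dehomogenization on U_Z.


f(x, y) = x**2 + x*y - x + 2*y - 1

On U_Z we set Z = 1. Each monomial c·X^i·Y^j·Z^k in F becomes c·x^i·y^j·1^k = c·x^i·y^j.
Substituting Z = 1: F(X, Y, 1) = x**2 + x*y - x + 2*y - 1.
Note: deg(f) ≤ deg(F) = 2; strict inequality happens when F is divisible by Z (lost terms).


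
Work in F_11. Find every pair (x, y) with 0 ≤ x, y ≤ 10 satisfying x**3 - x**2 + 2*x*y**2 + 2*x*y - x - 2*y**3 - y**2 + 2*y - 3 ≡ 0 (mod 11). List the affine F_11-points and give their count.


Affine F_11-points: {(1, 5), (3, 10), (6, 4), (7, 2), (7, 8), (8, 2), (8, 3), (8, 8), (9, 1), (10, 9)}; count = 10.

For each of the 121 pairs (x, y) ∈ F_11², evaluate f(x, y) mod 11. Record the zeros.
  x = 0: [0↦8, 1↦7, 2↦3, 3↦6, 4↦4, 5↦7, 6↦3, 7↦2, 8↦3, 9↦5, 10↦7]  zeros at y ∈ ∅
  x = 1: [0↦7, 1↦10, 2↦3, 3↦7, 4↦10, 5↦0, 6↦9, 7↦3, 8↦3, 9↦8, 10↦6]  zeros at y ∈ {5}
  x = 2: [0↦10, 1↦6, 2↦7, 3↦1, 4↦9, 5↦8, 6↦8, 7↦8, 8↦7, 9↦4, 10↦9]  zeros at y ∈ ∅
  x = 3: [0↦1, 1↦1, 2↦10, 3↦5, 4↦7, 5↦4, 6↦6, 7↦1, 8↦10, 9↦10, 10↦0]  zeros at y ∈ {10}
  x = 4: [0↦8, 1↦1, 2↦7, 3↦3, 4↦10, 5↦5, 6↦9, 7↦10, 8↦7, 9↦10, 10↦7]  zeros at y ∈ ∅
  x = 5: [0↦4, 1↦1, 2↦4, 3↦1, 4↦2, 5↦6, 6↦1, 7↦8, 8↦4, 9↦10, 10↦3]  zeros at y ∈ ∅
  x = 6: [0↦6, 1↦7, 2↦7, 3↦5, 4↦0, 5↦2, 6↦10, 7↦1, 8↦7, 9↦5, 10↦5]  zeros at y ∈ {4}
  x = 7: [0↦9, 1↦3, 2↦0, 3↦10, 4↦10, 5↦10, 6↦9, 7↦6, 8↦0, 9↦1, 10↦8]  zeros at y ∈ {2, 8}
  x = 8: [0↦8, 1↦6, 2↦0, 3↦0, 4↦5, 5↦3, 6↦4, 7↦7, 8↦0, 9↦4, 10↦7]  zeros at y ∈ {2, 3, 8}
  x = 9: [0↦9, 1↦0, 2↦2, 3↦3, 4↦2, 5↦9, 6↦1, 7↦10, 8↦2, 9↦9, 10↦8]  zeros at y ∈ {1}
  x = 10: [0↦7, 1↦2, 2↦1, 3↦3, 4↦7, 5↦1, 6↦6, 7↦10, 8↦1, 9↦0, 10↦6]  zeros at y ∈ {9}
Collecting zeros: affine points = {(1, 5), (3, 10), (6, 4), (7, 2), (7, 8), (8, 2), (8, 3), (8, 8), (9, 1), (10, 9)}.
Total count |C(F_11)_aff| = 10.


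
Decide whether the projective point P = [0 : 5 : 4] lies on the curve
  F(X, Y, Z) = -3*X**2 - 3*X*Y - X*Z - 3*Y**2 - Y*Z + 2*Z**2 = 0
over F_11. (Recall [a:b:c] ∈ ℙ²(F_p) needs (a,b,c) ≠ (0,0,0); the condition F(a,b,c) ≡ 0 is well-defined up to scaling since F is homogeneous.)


F(0,5,4) ≡ 3 (mod 11); P is NOT on the curve.

Evaluate F(0, 5, 4) term-by-term (mod 11).
  -3*X**2 ↦ -3·0·1·1 = 0
  -3*X*Y ↦ -3·0·5·1 = 0
  -X*Z ↦ -1·0·1·4 = 0
  -3*Y**2 ↦ -3·1·25·1 = -75
  -Y*Z ↦ -1·1·5·4 = -20
  2*Z**2 ↦ 2·1·1·16 = 32
Sum: F(0, 5, 4) = (0) + (0) + (0) + (-75) + (-20) + (32) = -63.
Reducing mod 11: -63 ≡ 3 (mod 11).
Since F(a, b, c) ≡ 3 ≠ 0 (mod 11), P does NOT lie on the curve.


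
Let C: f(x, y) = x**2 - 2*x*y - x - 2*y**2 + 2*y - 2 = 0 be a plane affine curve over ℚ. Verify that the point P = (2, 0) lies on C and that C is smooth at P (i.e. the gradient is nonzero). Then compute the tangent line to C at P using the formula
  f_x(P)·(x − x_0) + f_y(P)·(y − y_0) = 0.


Tangent line at P: 3*x - 2*y - 6 = 0.

Step 1: f(2, 0) = 0, so P lies on C.
Step 2: partial derivatives
  f_x(x, y) = 2*x - 2*y - 1, f_y(x, y) = -2*x - 4*y + 2.
  f_x(P) = 3, f_y(P) = -2 (gradient nonzero, so P is smooth).
Step 3: tangent line at P: 3·(x − 2) + -2·(y − 0) = 0.
Expanding: 3*x - 2*y - 6 = 0.


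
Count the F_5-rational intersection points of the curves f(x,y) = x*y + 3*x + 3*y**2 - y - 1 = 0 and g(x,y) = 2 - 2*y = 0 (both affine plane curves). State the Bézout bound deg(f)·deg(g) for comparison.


Common zeros: {(1, 1)}; count = 1; Bézout bound = 2.

deg(f) = 2, deg(g) = 1, so Bézout bound = 2.
Scan x ∈ F_5. For each x, list the y ∈ F_5 with f(x, y) ≡ 0 and those with g(x, y) ≡ 0 (mod 5); the common zeros in that column are the intersection.
  x = 0: f ≡ 0 at y ∈ ∅; g ≡ 0 at y ∈ {1}; common: ∅.
  x = 1: f ≡ 0 at y ∈ {1, 4}; g ≡ 0 at y ∈ {1}; common: {1}.
  x = 2: f ≡ 0 at y ∈ {0, 3}; g ≡ 0 at y ∈ {1}; common: ∅.
  x = 3: f ≡ 0 at y ∈ ∅; g ≡ 0 at y ∈ {1}; common: ∅.
  x = 4: f ≡ 0 at y ∈ ∅; g ≡ 0 at y ∈ {1}; common: ∅.
Collecting: common zeros = {(1, 1)}, so the count is 1.
Comparison with the Bézout bound: 1 ≤ 2 = deg(f)·deg(g), as expected for curves with no common component (the affine F_5-count falls short of the bound because intersections may lie at infinity, over extension fields, or carry multiplicity).


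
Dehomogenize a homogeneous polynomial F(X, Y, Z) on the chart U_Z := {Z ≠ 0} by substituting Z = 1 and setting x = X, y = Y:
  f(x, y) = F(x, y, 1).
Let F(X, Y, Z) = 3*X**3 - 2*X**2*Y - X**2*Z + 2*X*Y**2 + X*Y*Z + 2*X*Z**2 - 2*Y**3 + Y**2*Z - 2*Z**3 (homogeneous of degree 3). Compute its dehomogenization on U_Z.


f(x, y) = 3*x**3 - 2*x**2*y - x**2 + 2*x*y**2 + x*y + 2*x - 2*y**3 + y**2 - 2

On U_Z we set Z = 1. Each monomial c·X^i·Y^j·Z^k in F becomes c·x^i·y^j·1^k = c·x^i·y^j.
Substituting Z = 1: F(X, Y, 1) = 3*x**3 - 2*x**2*y - x**2 + 2*x*y**2 + x*y + 2*x - 2*y**3 + y**2 - 2.
Note: deg(f) ≤ deg(F) = 3; strict inequality happens when F is divisible by Z (lost terms).


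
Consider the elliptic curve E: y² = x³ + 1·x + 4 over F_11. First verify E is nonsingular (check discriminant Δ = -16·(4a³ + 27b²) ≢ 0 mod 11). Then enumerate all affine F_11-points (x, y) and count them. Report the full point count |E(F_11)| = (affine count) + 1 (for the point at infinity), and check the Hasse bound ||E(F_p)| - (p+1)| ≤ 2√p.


Affine points = {(0, 2), (0, 9), (2, 5), (2, 6), (3, 1), (3, 10), (9, 4), (9, 7)}; affine count = 8; |E(F_11)| = 9.

Discriminant check: Δ ∝ 4a³ + 27b² = 4·1³ + 27·4² = 4·1 + 27·16 ≡ 7 (mod 11). Nonzero ⇒ E is nonsingular.
For each x ∈ F_11, compute rhs = x³ + 1·x + 4 mod 11, then count y ∈ F_11 with y² ≡ rhs.
  x = 0: rhs = 4, matching y values: 2, 9 (2 points).
  x = 1: rhs = 6, matching y values: none (0 points).
  x = 2: rhs = 3, matching y values: 5, 6 (2 points).
  x = 3: rhs = 1, matching y values: 1, 10 (2 points).
  x = 4: rhs = 6, matching y values: none (0 points).
  x = 5: rhs = 2, matching y values: none (0 points).
  x = 6: rhs = 6, matching y values: none (0 points).
  x = 7: rhs = 2, matching y values: none (0 points).
  x = 8: rhs = 7, matching y values: none (0 points).
  x = 9: rhs = 5, matching y values: 4, 7 (2 points).
  x = 10: rhs = 2, matching y values: none (0 points).
Total affine count: 8.
Full point count |E(F_11)| = 8 + 1 = 9.
Hasse bound: |9 − (11+1)| = |-3| = 3 ≤ 2√11 ≈ 6.6332 ✓.


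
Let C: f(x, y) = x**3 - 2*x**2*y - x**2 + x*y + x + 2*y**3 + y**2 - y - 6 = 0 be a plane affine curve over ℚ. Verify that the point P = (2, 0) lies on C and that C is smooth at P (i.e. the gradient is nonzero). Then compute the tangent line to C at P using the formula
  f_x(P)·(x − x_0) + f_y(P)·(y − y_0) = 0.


Tangent line at P: 9*x - 7*y - 18 = 0.

Step 1: f(2, 0) = 0, so P lies on C.
Step 2: partial derivatives
  f_x(x, y) = 3*x**2 - 4*x*y - 2*x + y + 1, f_y(x, y) = -2*x**2 + x + 6*y**2 + 2*y - 1.
  f_x(P) = 9, f_y(P) = -7 (gradient nonzero, so P is smooth).
Step 3: tangent line at P: 9·(x − 2) + -7·(y − 0) = 0.
Expanding: 9*x - 7*y - 18 = 0.


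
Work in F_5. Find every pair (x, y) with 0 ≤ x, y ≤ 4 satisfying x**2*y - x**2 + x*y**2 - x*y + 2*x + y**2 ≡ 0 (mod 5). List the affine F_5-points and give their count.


Affine F_5-points: {(0, 0), (2, 0), (2, 1), (3, 2), (3, 4), (4, 4)}; count = 6.

For each of the 25 pairs (x, y) ∈ F_5², evaluate f(x, y) mod 5. Record the zeros.
  x = 0: [0↦0, 1↦1, 2↦4, 3↦4, 4↦1]  zeros at y ∈ {0}
  x = 1: [0↦1, 1↦3, 2↦4, 3↦4, 4↦3]  zeros at y ∈ ∅
  x = 2: [0↦0, 1↦0, 2↦1, 3↦3, 4↦1]  zeros at y ∈ {0, 1}
  x = 3: [0↦2, 1↦2, 2↦0, 3↦1, 4↦0]  zeros at y ∈ {2, 4}
  x = 4: [0↦2, 1↦4, 2↦1, 3↦3, 4↦0]  zeros at y ∈ {4}
Collecting zeros: affine points = {(0, 0), (2, 0), (2, 1), (3, 2), (3, 4), (4, 4)}.
Total count |C(F_5)_aff| = 6.


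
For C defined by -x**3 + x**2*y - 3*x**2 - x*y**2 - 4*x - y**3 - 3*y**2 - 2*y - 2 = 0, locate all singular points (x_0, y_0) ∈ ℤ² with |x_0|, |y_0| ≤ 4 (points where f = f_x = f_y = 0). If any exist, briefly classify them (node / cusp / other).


Singular points: {(-1, -1)}; classification: node.

Compute partial derivatives:
  f_x = -3*x**2 + 2*x*y - 6*x - y**2 - 4.
  f_y = x**2 - 2*x*y - 3*y**2 - 6*y - 2.
Scan x_0 ∈ {−4, ..., 4}. For each x_0, f_y(x_0, y) is a polynomial in y; find its integer roots y ∈ {−4, ..., 4}, then test f_x and f at those candidates.
  x = -4: f_y(-4, y) = -3*y**2 + 2*y + 14; no integer root y with |y| ≤ 4.
  x = -3: f_y(-3, y) = 7 - 3*y**2; no integer root y with |y| ≤ 4.
  x = -2: f_y(-2, y) = -3*y**2 - 2*y + 2; no integer root y with |y| ≤ 4.
  x = -1: f_y(-1, y) = -3*y**2 - 4*y - 1; vanishes at y ∈ {-1}. (-1, -1): f_x = 0, f = 0 — SINGULAR.
  x = 0: f_y(0, y) = -3*y**2 - 6*y - 2; no integer root y with |y| ≤ 4.
  x = 1: f_y(1, y) = -3*y**2 - 8*y - 1; no integer root y with |y| ≤ 4.
  x = 2: f_y(2, y) = -3*y**2 - 10*y + 2; no integer root y with |y| ≤ 4.
  x = 3: f_y(3, y) = -3*y**2 - 12*y + 7; no integer root y with |y| ≤ 4.
  x = 4: f_y(4, y) = -3*y**2 - 14*y + 14; no integer root y with |y| ≤ 4.
Only singular point on the grid: (-1, -1).
Classify: substitute x = -1 + u, y = -1 + v and expand: f = -u**3 + u**2*v - u**2 - u*v**2 - v**3 + v**2.
No constant or linear terms (consistent with a singular point). Quadratic part: -u**2 + v**2. Cubic part: -u**3 + u**2*v - u*v**2 - v**3.
The quadratic part v**2 - u**2 = (v − u)(v + u) splits into two distinct linear factors, so there are two distinct tangent lines y − -1 = ±(x − -1) — this is a node (ordinary double point).
Classification: node.


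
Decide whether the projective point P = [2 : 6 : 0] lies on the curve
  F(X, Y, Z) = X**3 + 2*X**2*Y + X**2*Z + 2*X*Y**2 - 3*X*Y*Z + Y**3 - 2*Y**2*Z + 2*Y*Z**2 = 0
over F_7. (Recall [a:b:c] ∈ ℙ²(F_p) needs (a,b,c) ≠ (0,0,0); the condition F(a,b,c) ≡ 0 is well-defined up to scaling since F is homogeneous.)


F(2,6,0) ≡ 3 (mod 7); P is NOT on the curve.

Evaluate F(2, 6, 0) term-by-term (mod 7).
  X**3 ↦ 1·8·1·1 = 8
  2*X**2*Y ↦ 2·4·6·1 = 48
  X**2*Z ↦ 1·4·1·0 = 0
  2*X*Y**2 ↦ 2·2·36·1 = 144
  -3*X*Y*Z ↦ -3·2·6·0 = 0
  Y**3 ↦ 1·1·216·1 = 216
  -2*Y**2*Z ↦ -2·1·36·0 = 0
  2*Y*Z**2 ↦ 2·1·6·0 = 0
Sum: F(2, 6, 0) = (8) + (48) + (0) + (144) + (0) + (216) + (0) + (0) = 416.
Reducing mod 7: 416 ≡ 3 (mod 7).
Since F(a, b, c) ≡ 3 ≠ 0 (mod 7), P does NOT lie on the curve.


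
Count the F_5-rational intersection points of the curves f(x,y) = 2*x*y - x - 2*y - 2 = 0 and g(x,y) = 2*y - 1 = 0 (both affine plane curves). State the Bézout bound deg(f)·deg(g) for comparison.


Common zeros: ∅; count = 0; Bézout bound = 2.

deg(f) = 2, deg(g) = 1, so Bézout bound = 2.
Scan x ∈ F_5. For each x, list the y ∈ F_5 with f(x, y) ≡ 0 and those with g(x, y) ≡ 0 (mod 5); the common zeros in that column are the intersection.
  x = 0: f ≡ 0 at y ∈ {4}; g ≡ 0 at y ∈ {3}; common: ∅.
  x = 1: f ≡ 0 at y ∈ ∅; g ≡ 0 at y ∈ {3}; common: ∅.
  x = 2: f ≡ 0 at y ∈ {2}; g ≡ 0 at y ∈ {3}; common: ∅.
  x = 3: f ≡ 0 at y ∈ {0}; g ≡ 0 at y ∈ {3}; common: ∅.
  x = 4: f ≡ 0 at y ∈ {1}; g ≡ 0 at y ∈ {3}; common: ∅.
Collecting: common zeros = ∅, so the count is 0.
Comparison with the Bézout bound: 0 ≤ 2 = deg(f)·deg(g), as expected for curves with no common component (the affine F_5-count falls short of the bound because intersections may lie at infinity, over extension fields, or carry multiplicity).


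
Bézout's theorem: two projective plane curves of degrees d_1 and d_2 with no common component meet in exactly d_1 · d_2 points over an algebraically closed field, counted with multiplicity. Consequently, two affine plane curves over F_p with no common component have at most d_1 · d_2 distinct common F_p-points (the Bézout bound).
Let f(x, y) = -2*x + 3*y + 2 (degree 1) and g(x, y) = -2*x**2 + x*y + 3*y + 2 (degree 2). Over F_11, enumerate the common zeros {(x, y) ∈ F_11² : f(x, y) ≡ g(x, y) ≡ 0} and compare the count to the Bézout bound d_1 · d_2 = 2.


Common zeros: {(0, 3), (1, 0)}; count = 2; Bézout bound = 2.

deg(f) = 1, deg(g) = 2, so Bézout bound = 2.
Scan x ∈ F_11. For each x, list the y ∈ F_11 with f(x, y) ≡ 0 and those with g(x, y) ≡ 0 (mod 11); the common zeros in that column are the intersection.
  x = 0: f ≡ 0 at y ∈ {3}; g ≡ 0 at y ∈ {3}; common: {3}.
  x = 1: f ≡ 0 at y ∈ {0}; g ≡ 0 at y ∈ {0}; common: {0}.
  x = 2: f ≡ 0 at y ∈ {8}; g ≡ 0 at y ∈ {10}; common: ∅.
  x = 3: f ≡ 0 at y ∈ {5}; g ≡ 0 at y ∈ {10}; common: ∅.
  x = 4: f ≡ 0 at y ∈ {2}; g ≡ 0 at y ∈ {9}; common: ∅.
  x = 5: f ≡ 0 at y ∈ {10}; g ≡ 0 at y ∈ {6}; common: ∅.
  x = 6: f ≡ 0 at y ∈ {7}; g ≡ 0 at y ∈ {9}; common: ∅.
  x = 7: f ≡ 0 at y ∈ {4}; g ≡ 0 at y ∈ {3}; common: ∅.
  x = 8: f ≡ 0 at y ∈ {1}; g ≡ 0 at y ∈ ∅; common: ∅.
  x = 9: f ≡ 0 at y ∈ {9}; g ≡ 0 at y ∈ {6}; common: ∅.
  x = 10: f ≡ 0 at y ∈ {6}; g ≡ 0 at y ∈ {0}; common: ∅.
Collecting: common zeros = {(0, 3), (1, 0)}, so the count is 2.
Comparison with the Bézout bound: 2 ≤ 2 = deg(f)·deg(g), as expected for curves with no common component (the bound is attained).


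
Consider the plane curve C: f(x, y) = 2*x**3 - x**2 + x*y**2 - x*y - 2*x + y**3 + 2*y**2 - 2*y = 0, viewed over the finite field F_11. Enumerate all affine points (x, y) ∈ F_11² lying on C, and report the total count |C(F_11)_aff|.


Affine F_11-points: {(0, 0), (0, 4), (0, 5), (1, 1), (1, 3), (1, 4), (3, 5), (4, 9), (5, 4), (6, 1), (7, 2), (7, 3), (7, 8), (9, 3), (10, 1), (10, 10)}; count = 16.

For each of the 121 pairs (x, y) ∈ F_11², evaluate f(x, y) mod 11. Record the zeros.
  x = 0: [0↦0, 1↦1, 2↦1, 3↦6, 4↦0, 5↦0, 6↦1, 7↦9, 8↦8, 9↦4, 10↦3]  zeros at y ∈ {0, 4, 5}
  x = 1: [0↦10, 1↦0, 2↦2, 3↦0, 4↦0, 5↦8, 6↦8, 7↦6, 8↦8, 9↦9, 10↦4]  zeros at y ∈ {1, 3, 4}
  x = 2: [0↦8, 1↦9, 2↦2, 3↦4, 4↦10, 5↦4, 6↦3, 7↦2, 8↦7, 9↦2, 10↦4]  zeros at y ∈ ∅
  x = 3: [0↦6, 1↦7, 2↦2, 3↦8, 4↦9, 5↦0, 6↦9, 7↦9, 8↦6, 9↦6, 10↦4]  zeros at y ∈ {5}
  x = 4: [0↦5, 1↦6, 2↦3, 3↦2, 4↦9, 5↦8, 6↦5, 7↦6, 8↦6, 9↦0, 10↦5]  zeros at y ∈ {9}
  x = 5: [0↦6, 1↦7, 2↦6, 3↦9, 4↦0, 5↦7, 6↦3, 7↦5, 8↦8, 9↦7, 10↦8]  zeros at y ∈ {4}
  x = 6: [0↦10, 1↦0, 2↦1, 3↦8, 4↦5, 5↦9, 6↦4, 7↦7, 8↦2, 9↦6, 10↦3]  zeros at y ∈ {1}
  x = 7: [0↦7, 1↦8, 2↦0, 3↦0, 4↦3, 5↦4, 6↦9, 7↦2, 8↦0, 9↦9, 10↦2]  zeros at y ∈ {2, 3, 8}
  x = 8: [0↦9, 1↦10, 2↦4, 3↦8, 4↦6, 5↦4, 6↦8, 7↦2, 8↦3, 9↦6, 10↦6]  zeros at y ∈ ∅
  x = 9: [0↦6, 1↦7, 2↦3, 3↦0, 4↦4, 5↦10, 6↦2, 7↦8, 8↦1, 9↦9, 10↦5]  zeros at y ∈ {3}
  x = 10: [0↦10, 1↦0, 2↦9, 3↦10, 4↦9, 5↦1, 6↦3, 7↦10, 8↦6, 9↦8, 10↦0]  zeros at y ∈ {1, 10}
Collecting zeros: affine points = {(0, 0), (0, 4), (0, 5), (1, 1), (1, 3), (1, 4), (3, 5), (4, 9), (5, 4), (6, 1), (7, 2), (7, 3), (7, 8), (9, 3), (10, 1), (10, 10)}.
Total count |C(F_11)_aff| = 16.


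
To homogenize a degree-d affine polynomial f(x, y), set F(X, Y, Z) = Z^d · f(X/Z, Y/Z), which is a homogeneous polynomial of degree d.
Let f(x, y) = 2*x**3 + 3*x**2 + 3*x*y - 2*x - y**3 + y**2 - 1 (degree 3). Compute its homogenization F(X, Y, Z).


F(X, Y, Z) = 2*X**3 + 3*X**2*Z + 3*X*Y*Z - 2*X*Z**2 - Y**3 + Y**2*Z - Z**3

deg(f) = 3.
Substitute x = X/Z, y = Y/Z into f, then multiply by Z^3.
  monomial 2·x^3·y^0 ↦ 2·X^3·Y^0·Z^0.
  monomial 3·x^2·y^0 ↦ 3·X^2·Y^0·Z^1.
  monomial 3·x^1·y^1 ↦ 3·X^1·Y^1·Z^1.
  monomial -2·x^1·y^0 ↦ -2·X^1·Y^0·Z^2.
  monomial -1·x^0·y^3 ↦ -1·X^0·Y^3·Z^0.
  monomial 1·x^0·y^2 ↦ 1·X^0·Y^2·Z^1.
  monomial -1·x^0·y^0 ↦ -1·X^0·Y^0·Z^3.
Collecting: F(X, Y, Z) = 2*X**3 + 3*X**2*Z + 3*X*Y*Z - 2*X*Z**2 - Y**3 + Y**2*Z - Z**3.


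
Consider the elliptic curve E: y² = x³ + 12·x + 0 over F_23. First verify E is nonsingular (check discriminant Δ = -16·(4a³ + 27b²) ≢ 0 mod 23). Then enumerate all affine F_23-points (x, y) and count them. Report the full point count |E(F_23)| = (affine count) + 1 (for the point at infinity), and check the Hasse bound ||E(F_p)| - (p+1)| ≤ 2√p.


Affine points = {(0, 0), (1, 6), (1, 17), (2, 3), (2, 20), (5, 1), (5, 22), (6, 9), (6, 14), (7, 6), (7, 17), (9, 3), (9, 20), (10, 4), (10, 19), (12, 3), (12, 20), (15, 6), (15, 17), (19, 7), (19, 16), (20, 11), (20, 12)}; affine count = 23; |E(F_23)| = 24.

Discriminant check: Δ ∝ 4a³ + 27b² = 4·12³ + 27·0² = 4·1728 + 27·0 ≡ 12 (mod 23). Nonzero ⇒ E is nonsingular.
For each x ∈ F_23, compute rhs = x³ + 12·x + 0 mod 23, then count y ∈ F_23 with y² ≡ rhs.
  x = 0: rhs = 0, matching y values: 0 (1 points).
  x = 1: rhs = 13, matching y values: 6, 17 (2 points).
  x = 2: rhs = 9, matching y values: 3, 20 (2 points).
  x = 3: rhs = 17, matching y values: none (0 points).
  x = 4: rhs = 20, matching y values: none (0 points).
  x = 5: rhs = 1, matching y values: 1, 22 (2 points).
  x = 6: rhs = 12, matching y values: 9, 14 (2 points).
  x = 7: rhs = 13, matching y values: 6, 17 (2 points).
  x = 8: rhs = 10, matching y values: none (0 points).
  x = 9: rhs = 9, matching y values: 3, 20 (2 points).
  x = 10: rhs = 16, matching y values: 4, 19 (2 points).
  x = 11: rhs = 14, matching y values: none (0 points).
  x = 12: rhs = 9, matching y values: 3, 20 (2 points).
  x = 13: rhs = 7, matching y values: none (0 points).
  x = 14: rhs = 14, matching y values: none (0 points).
  x = 15: rhs = 13, matching y values: 6, 17 (2 points).
  x = 16: rhs = 10, matching y values: none (0 points).
  x = 17: rhs = 11, matching y values: none (0 points).
  x = 18: rhs = 22, matching y values: none (0 points).
  x = 19: rhs = 3, matching y values: 7, 16 (2 points).
  x = 20: rhs = 6, matching y values: 11, 12 (2 points).
  x = 21: rhs = 14, matching y values: none (0 points).
  x = 22: rhs = 10, matching y values: none (0 points).
Total affine count: 23.
Full point count |E(F_23)| = 23 + 1 = 24.
Hasse bound: |24 − (23+1)| = |0| = 0 ≤ 2√23 ≈ 9.5917 ✓.


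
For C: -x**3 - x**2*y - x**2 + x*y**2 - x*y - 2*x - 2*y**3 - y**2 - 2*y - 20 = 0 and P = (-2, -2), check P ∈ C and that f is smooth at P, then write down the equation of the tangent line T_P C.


Tangent line at P: -12*x - 16*y - 56 = 0.

Step 1: f(-2, -2) = 0, so P lies on C.
Step 2: partial derivatives
  f_x(x, y) = -3*x**2 - 2*x*y - 2*x + y**2 - y - 2, f_y(x, y) = -x**2 + 2*x*y - x - 6*y**2 - 2*y - 2.
  f_x(P) = -12, f_y(P) = -16 (gradient nonzero, so P is smooth).
Step 3: tangent line at P: -12·(x − -2) + -16·(y − -2) = 0.
Expanding: -12*x - 16*y - 56 = 0.


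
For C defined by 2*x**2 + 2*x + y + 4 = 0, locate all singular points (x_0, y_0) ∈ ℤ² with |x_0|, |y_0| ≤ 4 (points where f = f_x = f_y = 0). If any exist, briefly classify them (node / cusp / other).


No singular points in the scanned grid; C is smooth there.

Compute partial derivatives:
  f_x = 4*x + 2.
  f_y = 1.
f_y = 1 is a nonzero constant, so f_y never vanishes: no point (x, y) can satisfy f = f_x = f_y = 0. In particular no (x, y) ∈ {−4, ..., 4}² is singular; the curve is smooth.


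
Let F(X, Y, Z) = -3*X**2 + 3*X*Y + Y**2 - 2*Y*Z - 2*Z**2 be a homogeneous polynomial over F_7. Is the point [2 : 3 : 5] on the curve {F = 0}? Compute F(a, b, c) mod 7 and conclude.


F(2,3,5) ≡ 5 (mod 7); P is NOT on the curve.

Evaluate F(2, 3, 5) term-by-term (mod 7).
  -3*X**2 ↦ -3·4·1·1 = -12
  3*X*Y ↦ 3·2·3·1 = 18
  Y**2 ↦ 1·1·9·1 = 9
  -2*Y*Z ↦ -2·1·3·5 = -30
  -2*Z**2 ↦ -2·1·1·25 = -50
Sum: F(2, 3, 5) = (-12) + (18) + (9) + (-30) + (-50) = -65.
Reducing mod 7: -65 ≡ 5 (mod 7).
Since F(a, b, c) ≡ 5 ≠ 0 (mod 7), P does NOT lie on the curve.


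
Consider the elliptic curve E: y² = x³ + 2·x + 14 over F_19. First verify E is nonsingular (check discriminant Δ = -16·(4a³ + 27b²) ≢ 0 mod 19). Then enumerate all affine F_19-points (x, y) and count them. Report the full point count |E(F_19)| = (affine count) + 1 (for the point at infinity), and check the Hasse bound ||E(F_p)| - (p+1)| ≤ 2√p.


Affine points = {(1, 6), (1, 13), (2, 8), (2, 11), (3, 3), (3, 16), (5, 4), (5, 15), (9, 1), (9, 18), (16, 0), (18, 7), (18, 12)}; affine count = 13; |E(F_19)| = 14.

Discriminant check: Δ ∝ 4a³ + 27b² = 4·2³ + 27·14² = 4·8 + 27·196 ≡ 4 (mod 19). Nonzero ⇒ E is nonsingular.
For each x ∈ F_19, compute rhs = x³ + 2·x + 14 mod 19, then count y ∈ F_19 with y² ≡ rhs.
  x = 0: rhs = 14, matching y values: none (0 points).
  x = 1: rhs = 17, matching y values: 6, 13 (2 points).
  x = 2: rhs = 7, matching y values: 8, 11 (2 points).
  x = 3: rhs = 9, matching y values: 3, 16 (2 points).
  x = 4: rhs = 10, matching y values: none (0 points).
  x = 5: rhs = 16, matching y values: 4, 15 (2 points).
  x = 6: rhs = 14, matching y values: none (0 points).
  x = 7: rhs = 10, matching y values: none (0 points).
  x = 8: rhs = 10, matching y values: none (0 points).
  x = 9: rhs = 1, matching y values: 1, 18 (2 points).
  x = 10: rhs = 8, matching y values: none (0 points).
  x = 11: rhs = 18, matching y values: none (0 points).
  x = 12: rhs = 18, matching y values: none (0 points).
  x = 13: rhs = 14, matching y values: none (0 points).
  x = 14: rhs = 12, matching y values: none (0 points).
  x = 15: rhs = 18, matching y values: none (0 points).
  x = 16: rhs = 0, matching y values: 0 (1 points).
  x = 17: rhs = 2, matching y values: none (0 points).
  x = 18: rhs = 11, matching y values: 7, 12 (2 points).
Total affine count: 13.
Full point count |E(F_19)| = 13 + 1 = 14.
Hasse bound: |14 − (19+1)| = |-6| = 6 ≤ 2√19 ≈ 8.7178 ✓.


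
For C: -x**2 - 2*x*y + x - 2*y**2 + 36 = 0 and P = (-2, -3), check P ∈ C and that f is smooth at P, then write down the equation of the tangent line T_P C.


Tangent line at P: 11*x + 16*y + 70 = 0.

Step 1: f(-2, -3) = 0, so P lies on C.
Step 2: partial derivatives
  f_x(x, y) = -2*x - 2*y + 1, f_y(x, y) = -2*x - 4*y.
  f_x(P) = 11, f_y(P) = 16 (gradient nonzero, so P is smooth).
Step 3: tangent line at P: 11·(x − -2) + 16·(y − -3) = 0.
Expanding: 11*x + 16*y + 70 = 0.


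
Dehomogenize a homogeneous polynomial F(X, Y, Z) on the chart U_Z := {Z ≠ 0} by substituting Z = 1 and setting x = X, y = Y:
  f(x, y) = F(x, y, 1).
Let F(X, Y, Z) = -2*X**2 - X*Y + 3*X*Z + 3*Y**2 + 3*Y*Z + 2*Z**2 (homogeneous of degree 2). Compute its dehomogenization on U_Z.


f(x, y) = -2*x**2 - x*y + 3*x + 3*y**2 + 3*y + 2

On U_Z we set Z = 1. Each monomial c·X^i·Y^j·Z^k in F becomes c·x^i·y^j·1^k = c·x^i·y^j.
Substituting Z = 1: F(X, Y, 1) = -2*x**2 - x*y + 3*x + 3*y**2 + 3*y + 2.
Note: deg(f) ≤ deg(F) = 2; strict inequality happens when F is divisible by Z (lost terms).


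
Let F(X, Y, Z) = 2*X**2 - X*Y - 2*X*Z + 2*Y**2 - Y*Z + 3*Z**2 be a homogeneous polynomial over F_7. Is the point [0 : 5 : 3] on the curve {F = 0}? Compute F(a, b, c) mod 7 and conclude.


F(0,5,3) ≡ 6 (mod 7); P is NOT on the curve.

Evaluate F(0, 5, 3) term-by-term (mod 7).
  2*X**2 ↦ 2·0·1·1 = 0
  -X*Y ↦ -1·0·5·1 = 0
  -2*X*Z ↦ -2·0·1·3 = 0
  2*Y**2 ↦ 2·1·25·1 = 50
  -Y*Z ↦ -1·1·5·3 = -15
  3*Z**2 ↦ 3·1·1·9 = 27
Sum: F(0, 5, 3) = (0) + (0) + (0) + (50) + (-15) + (27) = 62.
Reducing mod 7: 62 ≡ 6 (mod 7).
Since F(a, b, c) ≡ 6 ≠ 0 (mod 7), P does NOT lie on the curve.


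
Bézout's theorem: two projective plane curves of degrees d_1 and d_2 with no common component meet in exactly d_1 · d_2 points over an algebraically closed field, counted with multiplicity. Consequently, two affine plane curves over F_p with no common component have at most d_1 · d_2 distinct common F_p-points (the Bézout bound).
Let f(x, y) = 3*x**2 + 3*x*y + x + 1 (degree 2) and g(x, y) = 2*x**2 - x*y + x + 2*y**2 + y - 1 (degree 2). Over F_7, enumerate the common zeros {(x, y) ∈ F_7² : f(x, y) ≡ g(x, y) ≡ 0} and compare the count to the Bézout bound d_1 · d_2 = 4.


Common zeros: ∅; count = 0; Bézout bound = 4.

deg(f) = 2, deg(g) = 2, so Bézout bound = 4.
Scan x ∈ F_7. For each x, list the y ∈ F_7 with f(x, y) ≡ 0 and those with g(x, y) ≡ 0 (mod 7); the common zeros in that column are the intersection.
  x = 0: f ≡ 0 at y ∈ ∅; g ≡ 0 at y ∈ {4, 6}; common: ∅.
  x = 1: f ≡ 0 at y ∈ {3}; g ≡ 0 at y ∈ ∅; common: ∅.
  x = 2: f ≡ 0 at y ∈ {1}; g ≡ 0 at y ∈ ∅; common: ∅.
  x = 3: f ≡ 0 at y ∈ {2}; g ≡ 0 at y ∈ ∅; common: ∅.
  x = 4: f ≡ 0 at y ∈ {2}; g ≡ 0 at y ∈ {0, 5}; common: ∅.
  x = 5: f ≡ 0 at y ∈ {3}; g ≡ 0 at y ∈ {4, 5}; common: ∅.
  x = 6: f ≡ 0 at y ∈ {1}; g ≡ 0 at y ∈ {0, 6}; common: ∅.
Collecting: common zeros = ∅, so the count is 0.
Comparison with the Bézout bound: 0 ≤ 4 = deg(f)·deg(g), as expected for curves with no common component (the affine F_7-count falls short of the bound because intersections may lie at infinity, over extension fields, or carry multiplicity).


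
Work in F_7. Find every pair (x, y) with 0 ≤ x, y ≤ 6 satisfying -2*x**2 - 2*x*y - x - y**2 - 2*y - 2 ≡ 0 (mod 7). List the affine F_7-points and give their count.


Affine F_7-points: {(2, 2), (2, 6), (3, 3), (4, 1), (4, 3), (5, 1), (6, 2), (6, 5)}; count = 8.

For each of the 49 pairs (x, y) ∈ F_7², evaluate f(x, y) mod 7. Record the zeros.
  x = 0: [0↦5, 1↦2, 2↦4, 3↦4, 4↦2, 5↦5, 6↦6]  zeros at y ∈ ∅
  x = 1: [0↦2, 1↦4, 2↦4, 3↦2, 4↦5, 5↦6, 6↦5]  zeros at y ∈ ∅
  x = 2: [0↦2, 1↦2, 2↦0, 3↦3, 4↦4, 5↦3, 6↦0]  zeros at y ∈ {2, 6}
  x = 3: [0↦5, 1↦3, 2↦6, 3↦0, 4↦6, 5↦3, 6↦5]  zeros at y ∈ {3}
  x = 4: [0↦4, 1↦0, 2↦1, 3↦0, 4↦4, 5↦6, 6↦6]  zeros at y ∈ {1, 3}
  x = 5: [0↦6, 1↦0, 2↦6, 3↦3, 4↦5, 5↦5, 6↦3]  zeros at y ∈ {1}
  x = 6: [0↦4, 1↦3, 2↦0, 3↦2, 4↦2, 5↦0, 6↦3]  zeros at y ∈ {2, 5}
Collecting zeros: affine points = {(2, 2), (2, 6), (3, 3), (4, 1), (4, 3), (5, 1), (6, 2), (6, 5)}.
Total count |C(F_7)_aff| = 8.


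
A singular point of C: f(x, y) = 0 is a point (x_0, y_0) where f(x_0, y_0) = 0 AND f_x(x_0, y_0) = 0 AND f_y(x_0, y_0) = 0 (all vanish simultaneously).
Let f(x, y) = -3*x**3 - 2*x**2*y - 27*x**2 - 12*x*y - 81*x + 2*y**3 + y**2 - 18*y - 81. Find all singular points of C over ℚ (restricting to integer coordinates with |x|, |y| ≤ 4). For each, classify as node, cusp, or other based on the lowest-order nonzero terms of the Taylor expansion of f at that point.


Singular points: {(-3, 0)}; classification: cusp.

Compute partial derivatives:
  f_x = -9*x**2 - 4*x*y - 54*x - 12*y - 81.
  f_y = -2*x**2 - 12*x + 6*y**2 + 2*y - 18.
Scan x_0 ∈ {−4, ..., 4}. For each x_0, f_y(x_0, y) is a polynomial in y; find its integer roots y ∈ {−4, ..., 4}, then test f_x and f at those candidates.
  x = -4: f_y(-4, y) = 6*y**2 + 2*y - 2; no integer root y with |y| ≤ 4.
  x = -3: f_y(-3, y) = 6*y**2 + 2*y; vanishes at y ∈ {0}. (-3, 0): f_x = 0, f = 0 — SINGULAR.
  x = -2: f_y(-2, y) = 6*y**2 + 2*y - 2; no integer root y with |y| ≤ 4.
  x = -1: f_y(-1, y) = 6*y**2 + 2*y - 8; vanishes at y ∈ {1}. (-1, 1): f_x = -44 ≠ 0.
  x = 0: f_y(0, y) = 6*y**2 + 2*y - 18; no integer root y with |y| ≤ 4.
  x = 1: f_y(1, y) = 6*y**2 + 2*y - 32; no integer root y with |y| ≤ 4.
  x = 2: f_y(2, y) = 6*y**2 + 2*y - 50; no integer root y with |y| ≤ 4.
  x = 3: f_y(3, y) = 6*y**2 + 2*y - 72; no integer root y with |y| ≤ 4.
  x = 4: f_y(4, y) = 6*y**2 + 2*y - 98; no integer root y with |y| ≤ 4.
Only singular point on the grid: (-3, 0).
Classify: substitute x = -3 + u, y = 0 + v and expand: f = -3*u**3 - 2*u**2*v + 2*v**3 + v**2.
No constant or linear terms (consistent with a singular point). Quadratic part: v**2. Cubic part: -3*u**3 - 2*u**2*v + 2*v**3.
The quadratic part v**2 is a perfect square, so there is a single (double) tangent line v = 0, i.e. y = 0. Restricting the cubic part to that line (v = 0) leaves -3*u**3 ≠ 0, so f is not divisible by v and the branch is v² ≈ 3*u**3 to lowest order — this is a cusp.
Classification: cusp.


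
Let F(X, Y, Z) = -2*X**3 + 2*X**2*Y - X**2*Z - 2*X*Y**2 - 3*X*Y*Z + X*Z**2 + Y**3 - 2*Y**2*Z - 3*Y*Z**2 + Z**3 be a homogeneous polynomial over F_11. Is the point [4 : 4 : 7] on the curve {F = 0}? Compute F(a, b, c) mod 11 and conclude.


F(4,4,7) ≡ 7 (mod 11); P is NOT on the curve.

Evaluate F(4, 4, 7) term-by-term (mod 11).
  -2*X**3 ↦ -2·64·1·1 = -128
  2*X**2*Y ↦ 2·16·4·1 = 128
  -X**2*Z ↦ -1·16·1·7 = -112
  -2*X*Y**2 ↦ -2·4·16·1 = -128
  -3*X*Y*Z ↦ -3·4·4·7 = -336
  X*Z**2 ↦ 1·4·1·49 = 196
  Y**3 ↦ 1·1·64·1 = 64
  -2*Y**2*Z ↦ -2·1·16·7 = -224
  -3*Y*Z**2 ↦ -3·1·4·49 = -588
  Z**3 ↦ 1·1·1·343 = 343
Sum: F(4, 4, 7) = (-128) + (128) + (-112) + (-128) + (-336) + (196) + (64) + (-224) + (-588) + (343) = -785.
Reducing mod 11: -785 ≡ 7 (mod 11).
Since F(a, b, c) ≡ 7 ≠ 0 (mod 11), P does NOT lie on the curve.


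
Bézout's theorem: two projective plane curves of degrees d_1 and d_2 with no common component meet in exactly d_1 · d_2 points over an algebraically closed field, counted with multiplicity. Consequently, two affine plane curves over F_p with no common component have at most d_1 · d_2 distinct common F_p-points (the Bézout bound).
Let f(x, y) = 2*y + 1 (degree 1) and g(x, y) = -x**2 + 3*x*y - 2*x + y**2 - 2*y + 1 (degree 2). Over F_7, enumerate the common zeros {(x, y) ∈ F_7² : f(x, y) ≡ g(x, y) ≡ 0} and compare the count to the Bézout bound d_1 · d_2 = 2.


Common zeros: {(2, 3), (5, 3)}; count = 2; Bézout bound = 2.

deg(f) = 1, deg(g) = 2, so Bézout bound = 2.
Scan x ∈ F_7. For each x, list the y ∈ F_7 with f(x, y) ≡ 0 and those with g(x, y) ≡ 0 (mod 7); the common zeros in that column are the intersection.
  x = 0: f ≡ 0 at y ∈ {3}; g ≡ 0 at y ∈ {1}; common: ∅.
  x = 1: f ≡ 0 at y ∈ {3}; g ≡ 0 at y ∈ {1, 5}; common: ∅.
  x = 2: f ≡ 0 at y ∈ {3}; g ≡ 0 at y ∈ {0, 3}; common: {3}.
  x = 3: f ≡ 0 at y ∈ {3}; g ≡ 0 at y ∈ {0}; common: ∅.
  x = 4: f ≡ 0 at y ∈ {3}; g ≡ 0 at y ∈ ∅; common: ∅.
  x = 5: f ≡ 0 at y ∈ {3}; g ≡ 0 at y ∈ {3, 5}; common: {3}.
  x = 6: f ≡ 0 at y ∈ {3}; g ≡ 0 at y ∈ ∅; common: ∅.
Collecting: common zeros = {(2, 3), (5, 3)}, so the count is 2.
Comparison with the Bézout bound: 2 ≤ 2 = deg(f)·deg(g), as expected for curves with no common component (the bound is attained).


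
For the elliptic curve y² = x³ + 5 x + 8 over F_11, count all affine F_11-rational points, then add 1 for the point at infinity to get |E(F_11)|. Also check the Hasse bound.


Affine points = {(1, 5), (1, 6), (2, 2), (2, 9), (4, 2), (4, 9), (5, 2), (5, 9), (6, 1), (6, 10), (7, 1), (7, 10), (9, 1), (9, 10)}; affine count = 14; |E(F_11)| = 15.

Discriminant check: Δ ∝ 4a³ + 27b² = 4·5³ + 27·8² = 4·125 + 27·64 ≡ 6 (mod 11). Nonzero ⇒ E is nonsingular.
For each x ∈ F_11, compute rhs = x³ + 5·x + 8 mod 11, then count y ∈ F_11 with y² ≡ rhs.
  x = 0: rhs = 8, matching y values: none (0 points).
  x = 1: rhs = 3, matching y values: 5, 6 (2 points).
  x = 2: rhs = 4, matching y values: 2, 9 (2 points).
  x = 3: rhs = 6, matching y values: none (0 points).
  x = 4: rhs = 4, matching y values: 2, 9 (2 points).
  x = 5: rhs = 4, matching y values: 2, 9 (2 points).
  x = 6: rhs = 1, matching y values: 1, 10 (2 points).
  x = 7: rhs = 1, matching y values: 1, 10 (2 points).
  x = 8: rhs = 10, matching y values: none (0 points).
  x = 9: rhs = 1, matching y values: 1, 10 (2 points).
  x = 10: rhs = 2, matching y values: none (0 points).
Total affine count: 14.
Full point count |E(F_11)| = 14 + 1 = 15.
Hasse bound: |15 − (11+1)| = |3| = 3 ≤ 2√11 ≈ 6.6332 ✓.


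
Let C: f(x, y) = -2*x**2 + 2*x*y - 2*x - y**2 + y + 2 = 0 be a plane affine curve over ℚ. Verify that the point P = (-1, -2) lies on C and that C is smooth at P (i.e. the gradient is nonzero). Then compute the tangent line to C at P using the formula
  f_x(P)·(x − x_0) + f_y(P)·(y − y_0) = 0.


Tangent line at P: -2*x + 3*y + 4 = 0.

Step 1: f(-1, -2) = 0, so P lies on C.
Step 2: partial derivatives
  f_x(x, y) = -4*x + 2*y - 2, f_y(x, y) = 2*x - 2*y + 1.
  f_x(P) = -2, f_y(P) = 3 (gradient nonzero, so P is smooth).
Step 3: tangent line at P: -2·(x − -1) + 3·(y − -2) = 0.
Expanding: -2*x + 3*y + 4 = 0.


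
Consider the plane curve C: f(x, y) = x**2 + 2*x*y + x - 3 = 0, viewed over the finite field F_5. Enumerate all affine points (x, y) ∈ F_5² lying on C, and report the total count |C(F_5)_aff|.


Affine F_5-points: {(1, 3), (2, 3), (3, 1), (4, 1)}; count = 4.

For each of the 25 pairs (x, y) ∈ F_5², evaluate f(x, y) mod 5. Record the zeros.
  x = 0: [0↦2, 1↦2, 2↦2, 3↦2, 4↦2]  zeros at y ∈ ∅
  x = 1: [0↦4, 1↦1, 2↦3, 3↦0, 4↦2]  zeros at y ∈ {3}
  x = 2: [0↦3, 1↦2, 2↦1, 3↦0, 4↦4]  zeros at y ∈ {3}
  x = 3: [0↦4, 1↦0, 2↦1, 3↦2, 4↦3]  zeros at y ∈ {1}
  x = 4: [0↦2, 1↦0, 2↦3, 3↦1, 4↦4]  zeros at y ∈ {1}
Collecting zeros: affine points = {(1, 3), (2, 3), (3, 1), (4, 1)}.
Total count |C(F_5)_aff| = 4.


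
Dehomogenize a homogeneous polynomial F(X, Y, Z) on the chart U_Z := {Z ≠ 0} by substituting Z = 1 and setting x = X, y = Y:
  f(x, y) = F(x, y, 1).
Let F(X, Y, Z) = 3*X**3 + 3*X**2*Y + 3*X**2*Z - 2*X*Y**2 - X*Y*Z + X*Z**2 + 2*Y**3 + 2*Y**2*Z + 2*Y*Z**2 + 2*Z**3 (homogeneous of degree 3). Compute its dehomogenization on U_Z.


f(x, y) = 3*x**3 + 3*x**2*y + 3*x**2 - 2*x*y**2 - x*y + x + 2*y**3 + 2*y**2 + 2*y + 2

On U_Z we set Z = 1. Each monomial c·X^i·Y^j·Z^k in F becomes c·x^i·y^j·1^k = c·x^i·y^j.
Substituting Z = 1: F(X, Y, 1) = 3*x**3 + 3*x**2*y + 3*x**2 - 2*x*y**2 - x*y + x + 2*y**3 + 2*y**2 + 2*y + 2.
Note: deg(f) ≤ deg(F) = 3; strict inequality happens when F is divisible by Z (lost terms).


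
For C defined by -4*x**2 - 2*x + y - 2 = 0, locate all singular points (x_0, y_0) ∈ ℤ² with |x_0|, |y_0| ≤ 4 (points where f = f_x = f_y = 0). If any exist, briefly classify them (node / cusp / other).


No singular points in the scanned grid; C is smooth there.

Compute partial derivatives:
  f_x = -8*x - 2.
  f_y = 1.
f_y = 1 is a nonzero constant, so f_y never vanishes: no point (x, y) can satisfy f = f_x = f_y = 0. In particular no (x, y) ∈ {−4, ..., 4}² is singular; the curve is smooth.


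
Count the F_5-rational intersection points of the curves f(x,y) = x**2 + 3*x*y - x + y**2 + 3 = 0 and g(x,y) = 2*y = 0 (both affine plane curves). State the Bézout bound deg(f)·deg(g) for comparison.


Common zeros: {(2, 0), (4, 0)}; count = 2; Bézout bound = 2.

deg(f) = 2, deg(g) = 1, so Bézout bound = 2.
Scan x ∈ F_5. For each x, list the y ∈ F_5 with f(x, y) ≡ 0 and those with g(x, y) ≡ 0 (mod 5); the common zeros in that column are the intersection.
  x = 0: f ≡ 0 at y ∈ ∅; g ≡ 0 at y ∈ {0}; common: ∅.
  x = 1: f ≡ 0 at y ∈ ∅; g ≡ 0 at y ∈ {0}; common: ∅.
  x = 2: f ≡ 0 at y ∈ {0, 4}; g ≡ 0 at y ∈ {0}; common: {0}.
  x = 3: f ≡ 0 at y ∈ {3}; g ≡ 0 at y ∈ {0}; common: ∅.
  x = 4: f ≡ 0 at y ∈ {0, 3}; g ≡ 0 at y ∈ {0}; common: {0}.
Collecting: common zeros = {(2, 0), (4, 0)}, so the count is 2.
Comparison with the Bézout bound: 2 ≤ 2 = deg(f)·deg(g), as expected for curves with no common component (the bound is attained).


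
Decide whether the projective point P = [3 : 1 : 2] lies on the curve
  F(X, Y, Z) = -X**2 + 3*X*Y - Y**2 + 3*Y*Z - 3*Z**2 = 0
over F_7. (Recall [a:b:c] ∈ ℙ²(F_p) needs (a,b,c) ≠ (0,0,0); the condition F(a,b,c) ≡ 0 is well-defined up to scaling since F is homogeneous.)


F(3,1,2) ≡ 0 (mod 7); P is on the curve.

Evaluate F(3, 1, 2) term-by-term (mod 7).
  -X**2 ↦ -1·9·1·1 = -9
  3*X*Y ↦ 3·3·1·1 = 9
  -Y**2 ↦ -1·1·1·1 = -1
  3*Y*Z ↦ 3·1·1·2 = 6
  -3*Z**2 ↦ -3·1·1·4 = -12
Sum: F(3, 1, 2) = (-9) + (9) + (-1) + (6) + (-12) = -7.
Reducing mod 7: -7 ≡ 0 (mod 7).
Since F(a, b, c) ≡ 0 (mod 7), P lies on the curve.


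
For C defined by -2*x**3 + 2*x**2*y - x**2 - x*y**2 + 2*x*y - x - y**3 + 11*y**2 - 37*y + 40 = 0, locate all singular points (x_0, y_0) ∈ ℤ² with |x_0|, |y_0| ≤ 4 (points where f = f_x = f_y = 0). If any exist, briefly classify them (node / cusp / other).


Singular points: {(1, 3)}; classification: node.

Compute partial derivatives:
  f_x = -6*x**2 + 4*x*y - 2*x - y**2 + 2*y - 1.
  f_y = 2*x**2 - 2*x*y + 2*x - 3*y**2 + 22*y - 37.
Scan x_0 ∈ {−4, ..., 4}. For each x_0, f_y(x_0, y) is a polynomial in y; find its integer roots y ∈ {−4, ..., 4}, then test f_x and f at those candidates.
  x = -4: f_y(-4, y) = -3*y**2 + 30*y - 13; no integer root y with |y| ≤ 4.
  x = -3: f_y(-3, y) = -3*y**2 + 28*y - 25; vanishes at y ∈ {1}. (-3, 1): f_x = -60 ≠ 0.
  x = -2: f_y(-2, y) = -3*y**2 + 26*y - 33; no integer root y with |y| ≤ 4.
  x = -1: f_y(-1, y) = -3*y**2 + 24*y - 37; no integer root y with |y| ≤ 4.
  x = 0: f_y(0, y) = -3*y**2 + 22*y - 37; no integer root y with |y| ≤ 4.
  x = 1: f_y(1, y) = -3*y**2 + 20*y - 33; vanishes at y ∈ {3}. (1, 3): f_x = 0, f = 0 — SINGULAR.
  x = 2: f_y(2, y) = -3*y**2 + 18*y - 25; no integer root y with |y| ≤ 4.
  x = 3: f_y(3, y) = -3*y**2 + 16*y - 13; vanishes at y ∈ {1}. (3, 1): f_x = -48 ≠ 0.
  x = 4: f_y(4, y) = -3*y**2 + 14*y + 3; no integer root y with |y| ≤ 4.
Only singular point on the grid: (1, 3).
Classify: substitute x = 1 + u, y = 3 + v and expand: f = -2*u**3 + 2*u**2*v - u**2 - u*v**2 - v**3 + v**2.
No constant or linear terms (consistent with a singular point). Quadratic part: -u**2 + v**2. Cubic part: -2*u**3 + 2*u**2*v - u*v**2 - v**3.
The quadratic part v**2 - u**2 = (v − u)(v + u) splits into two distinct linear factors, so there are two distinct tangent lines y − 3 = ±(x − 1) — this is a node (ordinary double point).
Classification: node.
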